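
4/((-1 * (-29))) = 4/29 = 0.14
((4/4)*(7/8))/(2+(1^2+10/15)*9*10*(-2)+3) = -7/2360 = -0.00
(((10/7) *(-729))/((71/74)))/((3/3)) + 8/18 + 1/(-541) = -2625559705/2419893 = -1084.99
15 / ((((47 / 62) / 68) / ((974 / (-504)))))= -2566490 / 987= -2600.29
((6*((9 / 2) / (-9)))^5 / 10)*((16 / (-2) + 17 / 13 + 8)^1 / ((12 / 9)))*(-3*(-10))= -37179 / 52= -714.98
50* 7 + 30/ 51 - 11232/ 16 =-5974/ 17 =-351.41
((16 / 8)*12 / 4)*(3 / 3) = 6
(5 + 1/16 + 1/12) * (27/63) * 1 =247/112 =2.21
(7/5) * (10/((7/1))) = 2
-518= -518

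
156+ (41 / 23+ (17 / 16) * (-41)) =42033 / 368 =114.22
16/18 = 8/9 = 0.89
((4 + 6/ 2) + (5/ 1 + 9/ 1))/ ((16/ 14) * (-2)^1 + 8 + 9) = 147/ 103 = 1.43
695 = 695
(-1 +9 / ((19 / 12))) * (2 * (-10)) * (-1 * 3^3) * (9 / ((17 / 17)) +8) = 43001.05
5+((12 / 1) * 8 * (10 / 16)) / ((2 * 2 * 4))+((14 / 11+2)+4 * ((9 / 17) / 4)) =9389 / 748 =12.55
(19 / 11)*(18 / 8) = 171 / 44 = 3.89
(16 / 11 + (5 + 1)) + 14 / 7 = 104 / 11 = 9.45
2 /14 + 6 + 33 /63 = 20 /3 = 6.67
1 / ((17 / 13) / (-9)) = -117 / 17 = -6.88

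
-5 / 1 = -5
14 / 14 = 1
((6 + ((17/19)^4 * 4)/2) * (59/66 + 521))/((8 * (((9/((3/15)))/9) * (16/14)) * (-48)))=-5720260483/3302855424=-1.73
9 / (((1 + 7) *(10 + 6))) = 9 / 128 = 0.07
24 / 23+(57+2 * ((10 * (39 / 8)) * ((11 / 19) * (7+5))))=321375 / 437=735.41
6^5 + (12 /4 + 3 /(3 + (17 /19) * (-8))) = 614484 /79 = 7778.28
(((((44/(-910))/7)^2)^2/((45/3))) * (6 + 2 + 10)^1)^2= 1975531447296/264737523578941058714072265625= 0.00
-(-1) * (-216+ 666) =450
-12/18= -2/3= -0.67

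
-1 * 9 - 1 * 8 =-17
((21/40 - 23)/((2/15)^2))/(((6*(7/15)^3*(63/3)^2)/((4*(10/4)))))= -25284375/537824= -47.01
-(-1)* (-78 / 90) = -13 / 15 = -0.87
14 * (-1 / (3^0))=-14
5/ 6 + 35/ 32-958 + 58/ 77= -7061723/ 7392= -955.32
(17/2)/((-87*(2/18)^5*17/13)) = -255879/58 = -4411.71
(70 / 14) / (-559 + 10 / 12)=-30 / 3349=-0.01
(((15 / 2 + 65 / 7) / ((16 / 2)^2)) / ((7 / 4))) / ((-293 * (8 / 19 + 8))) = -893 / 14701568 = -0.00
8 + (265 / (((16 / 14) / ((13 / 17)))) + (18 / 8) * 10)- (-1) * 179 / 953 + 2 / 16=3371898 / 16201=208.13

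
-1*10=-10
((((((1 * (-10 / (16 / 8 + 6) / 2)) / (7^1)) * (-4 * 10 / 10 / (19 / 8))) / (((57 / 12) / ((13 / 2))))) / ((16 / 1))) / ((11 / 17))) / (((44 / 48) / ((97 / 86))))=321555 / 13147981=0.02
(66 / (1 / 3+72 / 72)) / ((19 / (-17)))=-1683 / 38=-44.29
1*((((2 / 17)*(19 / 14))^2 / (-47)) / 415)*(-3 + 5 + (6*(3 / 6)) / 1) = -361 / 55242061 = -0.00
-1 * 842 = -842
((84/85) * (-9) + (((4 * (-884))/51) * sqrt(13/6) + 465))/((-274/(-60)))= 232614/2329 - 1040 * sqrt(78)/411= 77.53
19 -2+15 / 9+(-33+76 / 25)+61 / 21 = -1468 / 175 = -8.39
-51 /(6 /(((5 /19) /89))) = -85 /3382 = -0.03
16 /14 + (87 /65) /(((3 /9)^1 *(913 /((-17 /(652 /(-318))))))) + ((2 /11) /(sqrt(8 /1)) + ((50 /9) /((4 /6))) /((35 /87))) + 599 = sqrt(2) /22 + 84084697001 /135425290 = 620.96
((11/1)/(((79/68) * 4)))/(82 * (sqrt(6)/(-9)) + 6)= -23001 * sqrt(6)/492802 - 15147/492802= -0.15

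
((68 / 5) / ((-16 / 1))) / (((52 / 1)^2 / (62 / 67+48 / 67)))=-187 / 362336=-0.00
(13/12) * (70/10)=7.58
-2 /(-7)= 2 /7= 0.29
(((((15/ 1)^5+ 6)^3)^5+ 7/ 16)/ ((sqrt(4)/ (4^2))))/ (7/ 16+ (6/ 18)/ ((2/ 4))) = 116667866409174542686604200000000000000000000000000000000000000000000000000000000000000000.00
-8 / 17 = -0.47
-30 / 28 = -1.07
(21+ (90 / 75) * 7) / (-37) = -147 / 185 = -0.79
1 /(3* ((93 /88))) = 88 /279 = 0.32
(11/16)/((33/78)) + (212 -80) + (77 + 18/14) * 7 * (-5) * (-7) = 154509/8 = 19313.62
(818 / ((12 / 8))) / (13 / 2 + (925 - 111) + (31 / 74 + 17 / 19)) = 1150108 / 1733205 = 0.66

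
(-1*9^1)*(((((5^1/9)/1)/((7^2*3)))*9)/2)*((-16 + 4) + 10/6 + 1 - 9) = 2.81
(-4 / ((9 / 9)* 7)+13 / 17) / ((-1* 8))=-23 / 952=-0.02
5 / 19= 0.26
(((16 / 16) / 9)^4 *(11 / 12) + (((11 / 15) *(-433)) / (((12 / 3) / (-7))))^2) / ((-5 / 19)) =-46191240663293 / 39366000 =-1173379.07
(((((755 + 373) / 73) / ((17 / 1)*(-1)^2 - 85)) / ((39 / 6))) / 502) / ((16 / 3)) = -423 / 32395064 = -0.00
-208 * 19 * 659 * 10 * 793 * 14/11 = -289136935360/11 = -26285175941.82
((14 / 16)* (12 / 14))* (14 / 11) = 21 / 22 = 0.95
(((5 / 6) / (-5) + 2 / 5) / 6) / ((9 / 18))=7 / 90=0.08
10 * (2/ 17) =20/ 17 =1.18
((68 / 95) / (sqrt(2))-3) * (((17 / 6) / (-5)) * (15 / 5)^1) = 51 / 10-289 * sqrt(2) / 475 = 4.24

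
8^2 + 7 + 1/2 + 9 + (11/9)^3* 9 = 15703/162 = 96.93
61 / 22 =2.77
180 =180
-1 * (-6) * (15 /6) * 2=30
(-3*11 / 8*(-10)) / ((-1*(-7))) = 165 / 28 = 5.89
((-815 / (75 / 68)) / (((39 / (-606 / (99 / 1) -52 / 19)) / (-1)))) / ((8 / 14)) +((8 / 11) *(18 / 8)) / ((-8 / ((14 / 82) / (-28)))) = -293.71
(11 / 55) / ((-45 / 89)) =-89 / 225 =-0.40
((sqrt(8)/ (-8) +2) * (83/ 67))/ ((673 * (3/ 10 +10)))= 1660/ 4644373 - 415 * sqrt(2)/ 9288746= 0.00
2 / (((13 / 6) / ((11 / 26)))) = 66 / 169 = 0.39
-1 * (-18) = 18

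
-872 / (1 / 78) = -68016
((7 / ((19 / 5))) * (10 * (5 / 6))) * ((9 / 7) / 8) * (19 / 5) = 75 / 8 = 9.38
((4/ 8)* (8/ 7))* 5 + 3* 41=881/ 7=125.86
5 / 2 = 2.50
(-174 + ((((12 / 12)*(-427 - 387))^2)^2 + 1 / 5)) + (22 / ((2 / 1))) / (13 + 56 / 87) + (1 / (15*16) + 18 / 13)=1625934073563374279 / 3703440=439033459044.40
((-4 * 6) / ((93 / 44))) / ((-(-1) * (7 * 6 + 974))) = -44 / 3937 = -0.01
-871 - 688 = -1559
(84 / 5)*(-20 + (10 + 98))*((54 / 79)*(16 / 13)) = 6386688 / 5135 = 1243.76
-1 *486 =-486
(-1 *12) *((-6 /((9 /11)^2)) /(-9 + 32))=968 /207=4.68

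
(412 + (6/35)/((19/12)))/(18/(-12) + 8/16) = -274052/665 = -412.11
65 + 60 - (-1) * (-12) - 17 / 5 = 548 / 5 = 109.60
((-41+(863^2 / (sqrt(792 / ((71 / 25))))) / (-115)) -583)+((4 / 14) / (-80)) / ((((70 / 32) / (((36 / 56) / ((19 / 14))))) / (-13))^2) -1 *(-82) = -8389446298 / 15477875 -744769 *sqrt(1562) / 75900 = -929.84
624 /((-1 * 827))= -624 /827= -0.75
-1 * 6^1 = -6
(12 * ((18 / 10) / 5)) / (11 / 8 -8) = -864 / 1325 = -0.65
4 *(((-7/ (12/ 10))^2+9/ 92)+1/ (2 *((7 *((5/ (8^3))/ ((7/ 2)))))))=247264/ 1035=238.90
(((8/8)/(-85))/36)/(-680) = 0.00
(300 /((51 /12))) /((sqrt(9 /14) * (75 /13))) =208 * sqrt(14) /51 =15.26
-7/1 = -7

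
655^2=429025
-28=-28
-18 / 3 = -6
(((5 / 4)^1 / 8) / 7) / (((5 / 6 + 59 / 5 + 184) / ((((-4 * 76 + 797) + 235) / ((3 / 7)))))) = 2275 / 11798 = 0.19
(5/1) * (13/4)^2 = 845/16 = 52.81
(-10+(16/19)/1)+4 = -98/19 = -5.16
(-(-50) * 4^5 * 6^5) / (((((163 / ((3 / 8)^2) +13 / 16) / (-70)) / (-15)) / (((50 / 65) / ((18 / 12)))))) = 401316249600000 / 2171377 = 184821083.40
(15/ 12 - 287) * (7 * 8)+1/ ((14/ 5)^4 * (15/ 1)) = -1844198371/ 115248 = -16002.00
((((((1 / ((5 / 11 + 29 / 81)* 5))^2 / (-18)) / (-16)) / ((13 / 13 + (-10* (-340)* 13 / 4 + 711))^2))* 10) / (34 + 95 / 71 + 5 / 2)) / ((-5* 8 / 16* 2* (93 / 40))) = -77319 / 2236785079486095680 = -0.00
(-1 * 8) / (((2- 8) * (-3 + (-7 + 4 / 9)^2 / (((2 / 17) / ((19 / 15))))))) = 3240 / 1117073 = 0.00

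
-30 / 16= -15 / 8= -1.88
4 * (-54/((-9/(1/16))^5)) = 1/286654464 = 0.00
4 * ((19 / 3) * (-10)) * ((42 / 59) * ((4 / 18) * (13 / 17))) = -276640 / 9027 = -30.65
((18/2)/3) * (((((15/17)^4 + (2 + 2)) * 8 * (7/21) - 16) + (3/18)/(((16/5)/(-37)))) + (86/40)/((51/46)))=-148527373/13363360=-11.11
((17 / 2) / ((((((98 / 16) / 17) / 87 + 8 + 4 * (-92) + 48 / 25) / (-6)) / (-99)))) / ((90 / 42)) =-696963960 / 105918839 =-6.58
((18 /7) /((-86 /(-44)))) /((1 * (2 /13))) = 8.55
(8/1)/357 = 8/357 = 0.02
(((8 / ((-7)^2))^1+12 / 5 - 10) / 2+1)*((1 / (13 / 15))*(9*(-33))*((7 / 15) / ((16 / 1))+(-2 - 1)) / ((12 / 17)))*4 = -399593007 / 25480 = -15682.61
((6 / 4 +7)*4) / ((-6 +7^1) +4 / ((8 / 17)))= 68 / 19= 3.58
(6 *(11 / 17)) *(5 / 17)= 330 / 289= 1.14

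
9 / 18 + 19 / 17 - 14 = -421 / 34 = -12.38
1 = 1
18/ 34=9/ 17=0.53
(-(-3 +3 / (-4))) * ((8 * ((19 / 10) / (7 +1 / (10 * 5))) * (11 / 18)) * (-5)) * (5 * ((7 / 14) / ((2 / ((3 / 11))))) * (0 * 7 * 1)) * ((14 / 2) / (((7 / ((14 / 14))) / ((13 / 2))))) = 0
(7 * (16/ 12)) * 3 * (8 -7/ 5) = 924/ 5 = 184.80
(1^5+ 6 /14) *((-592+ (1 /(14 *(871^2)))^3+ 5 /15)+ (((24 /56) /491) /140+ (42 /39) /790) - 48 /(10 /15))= -948.09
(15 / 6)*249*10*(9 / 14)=56025 / 14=4001.79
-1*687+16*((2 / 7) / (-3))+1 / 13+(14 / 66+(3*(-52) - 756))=-1601835 / 1001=-1600.23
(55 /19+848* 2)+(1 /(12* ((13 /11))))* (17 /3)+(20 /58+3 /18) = 1699.81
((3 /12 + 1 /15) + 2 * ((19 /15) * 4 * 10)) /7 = 2033 /140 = 14.52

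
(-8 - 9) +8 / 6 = -47 / 3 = -15.67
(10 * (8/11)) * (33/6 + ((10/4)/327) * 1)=144080/3597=40.06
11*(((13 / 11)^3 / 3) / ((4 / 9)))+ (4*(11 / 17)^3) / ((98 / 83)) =14.54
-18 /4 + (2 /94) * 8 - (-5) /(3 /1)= -751 /282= -2.66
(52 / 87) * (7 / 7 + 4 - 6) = -52 / 87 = -0.60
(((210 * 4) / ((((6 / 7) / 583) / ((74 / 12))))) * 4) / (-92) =-10569790 / 69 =-153185.36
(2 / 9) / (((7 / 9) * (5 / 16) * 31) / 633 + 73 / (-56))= -141792 / 824167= -0.17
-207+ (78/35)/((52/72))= -7137/35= -203.91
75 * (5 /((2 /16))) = 3000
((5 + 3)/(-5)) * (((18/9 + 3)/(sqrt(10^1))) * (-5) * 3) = 12 * sqrt(10) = 37.95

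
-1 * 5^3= -125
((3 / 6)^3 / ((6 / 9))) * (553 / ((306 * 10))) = 553 / 16320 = 0.03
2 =2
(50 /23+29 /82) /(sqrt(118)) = 4767 * sqrt(118) /222548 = 0.23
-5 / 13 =-0.38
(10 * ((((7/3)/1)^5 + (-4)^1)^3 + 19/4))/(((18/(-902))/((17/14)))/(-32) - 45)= -4870876338649596440/79208506396539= -61494.36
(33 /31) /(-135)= -11 /1395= -0.01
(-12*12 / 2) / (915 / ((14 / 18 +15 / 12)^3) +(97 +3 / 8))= -224073792 / 644566163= -0.35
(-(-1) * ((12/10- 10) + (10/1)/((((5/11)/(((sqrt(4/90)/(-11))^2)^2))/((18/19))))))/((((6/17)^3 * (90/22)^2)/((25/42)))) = -8785883509/1234124100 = -7.12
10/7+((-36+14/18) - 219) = -15926/63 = -252.79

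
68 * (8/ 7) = 544/ 7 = 77.71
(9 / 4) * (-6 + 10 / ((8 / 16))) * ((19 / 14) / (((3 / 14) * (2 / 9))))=3591 / 4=897.75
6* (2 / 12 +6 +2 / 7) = 271 / 7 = 38.71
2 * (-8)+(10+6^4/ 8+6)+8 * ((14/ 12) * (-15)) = 22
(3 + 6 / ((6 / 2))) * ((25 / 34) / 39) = 125 / 1326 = 0.09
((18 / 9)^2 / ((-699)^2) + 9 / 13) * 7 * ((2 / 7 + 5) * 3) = 76.85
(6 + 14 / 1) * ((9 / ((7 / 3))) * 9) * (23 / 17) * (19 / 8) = 2230.90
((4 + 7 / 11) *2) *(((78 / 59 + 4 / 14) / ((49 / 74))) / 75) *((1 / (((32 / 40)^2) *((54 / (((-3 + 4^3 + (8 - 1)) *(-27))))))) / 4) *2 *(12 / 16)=-2662557 / 445214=-5.98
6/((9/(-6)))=-4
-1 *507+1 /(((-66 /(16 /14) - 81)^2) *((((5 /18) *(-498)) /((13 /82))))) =-885736668479 /1747015125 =-507.00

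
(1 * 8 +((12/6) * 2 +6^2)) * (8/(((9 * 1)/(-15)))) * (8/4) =-1280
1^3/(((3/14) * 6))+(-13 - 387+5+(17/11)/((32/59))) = -1239869/3168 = -391.37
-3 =-3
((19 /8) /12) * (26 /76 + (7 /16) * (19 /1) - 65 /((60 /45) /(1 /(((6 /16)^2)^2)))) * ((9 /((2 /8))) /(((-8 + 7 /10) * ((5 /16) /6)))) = 20163203 /438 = 46034.71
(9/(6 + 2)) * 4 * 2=9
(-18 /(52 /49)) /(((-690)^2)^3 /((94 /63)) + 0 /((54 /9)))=-329 /1402936120053000000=-0.00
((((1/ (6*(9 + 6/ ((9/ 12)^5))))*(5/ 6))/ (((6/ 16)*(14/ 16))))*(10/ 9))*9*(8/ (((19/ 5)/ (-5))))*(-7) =480000/ 52763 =9.10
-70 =-70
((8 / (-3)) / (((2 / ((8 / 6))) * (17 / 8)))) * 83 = -10624 / 153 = -69.44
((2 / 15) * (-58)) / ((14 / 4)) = -232 / 105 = -2.21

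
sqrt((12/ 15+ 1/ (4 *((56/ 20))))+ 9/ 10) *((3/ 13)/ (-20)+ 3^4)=21057 *sqrt(35070)/ 36400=108.33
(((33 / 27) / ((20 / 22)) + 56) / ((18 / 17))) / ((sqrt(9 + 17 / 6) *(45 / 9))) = 87737 *sqrt(426) / 575100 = 3.15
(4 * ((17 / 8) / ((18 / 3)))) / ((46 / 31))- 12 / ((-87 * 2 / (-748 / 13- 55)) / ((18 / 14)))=-1877945 / 208104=-9.02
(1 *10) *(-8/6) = -40/3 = -13.33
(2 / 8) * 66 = 33 / 2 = 16.50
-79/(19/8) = -632/19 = -33.26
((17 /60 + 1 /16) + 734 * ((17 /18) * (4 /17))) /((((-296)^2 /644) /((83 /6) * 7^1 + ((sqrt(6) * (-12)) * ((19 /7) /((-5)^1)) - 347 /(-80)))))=51430093 * sqrt(6) /6571200 + 460074664049 /3785011200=140.72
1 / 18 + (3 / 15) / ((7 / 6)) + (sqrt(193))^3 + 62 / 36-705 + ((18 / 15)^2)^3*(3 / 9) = -691085849 / 984375 + 193*sqrt(193) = 1979.19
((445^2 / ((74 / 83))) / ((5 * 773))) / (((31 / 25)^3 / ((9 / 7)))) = 462264609375 / 11928733474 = 38.75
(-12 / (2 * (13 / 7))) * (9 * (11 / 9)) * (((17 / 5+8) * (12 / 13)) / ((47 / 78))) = -1896048 / 3055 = -620.64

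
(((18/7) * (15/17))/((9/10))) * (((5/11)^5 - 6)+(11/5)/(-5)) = -310213032/19165069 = -16.19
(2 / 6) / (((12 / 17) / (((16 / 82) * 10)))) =340 / 369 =0.92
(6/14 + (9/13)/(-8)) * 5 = 1245/728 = 1.71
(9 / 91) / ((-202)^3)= -9 / 750059128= -0.00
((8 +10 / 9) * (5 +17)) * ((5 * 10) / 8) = 11275 / 9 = 1252.78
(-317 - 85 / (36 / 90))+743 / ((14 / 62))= 38653 / 14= 2760.93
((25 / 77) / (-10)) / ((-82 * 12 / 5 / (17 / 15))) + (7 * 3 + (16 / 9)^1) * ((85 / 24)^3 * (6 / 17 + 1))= 537729910315 / 392781312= 1369.03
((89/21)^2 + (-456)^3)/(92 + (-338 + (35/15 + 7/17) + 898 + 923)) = -142171305779/2365671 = -60097.67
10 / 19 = 0.53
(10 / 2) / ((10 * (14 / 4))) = 1 / 7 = 0.14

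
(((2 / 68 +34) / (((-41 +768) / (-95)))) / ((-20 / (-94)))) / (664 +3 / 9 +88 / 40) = -15498015 / 494261128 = -0.03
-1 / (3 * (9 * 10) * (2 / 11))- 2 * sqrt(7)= -2 * sqrt(7)- 11 / 540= -5.31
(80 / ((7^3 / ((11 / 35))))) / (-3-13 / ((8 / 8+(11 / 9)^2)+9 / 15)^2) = -32041 / 1904973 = -0.02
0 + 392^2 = 153664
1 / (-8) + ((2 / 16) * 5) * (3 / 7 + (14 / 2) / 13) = 349 / 728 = 0.48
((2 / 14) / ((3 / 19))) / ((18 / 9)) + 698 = 29335 / 42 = 698.45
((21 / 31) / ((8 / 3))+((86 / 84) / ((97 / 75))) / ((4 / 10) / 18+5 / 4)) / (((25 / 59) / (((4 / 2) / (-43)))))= -1993606047 / 20726950300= -0.10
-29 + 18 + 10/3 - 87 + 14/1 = -242/3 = -80.67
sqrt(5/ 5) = 1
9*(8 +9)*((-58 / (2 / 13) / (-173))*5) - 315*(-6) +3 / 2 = 1231269 / 346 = 3558.58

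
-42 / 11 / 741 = -14 / 2717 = -0.01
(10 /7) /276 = 5 /966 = 0.01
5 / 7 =0.71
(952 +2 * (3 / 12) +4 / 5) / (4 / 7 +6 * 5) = 66731 / 2140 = 31.18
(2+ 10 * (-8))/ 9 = -8.67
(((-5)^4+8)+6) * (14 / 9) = 994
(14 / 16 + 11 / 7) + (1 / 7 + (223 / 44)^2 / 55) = 2278053 / 745360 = 3.06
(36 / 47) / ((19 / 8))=288 / 893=0.32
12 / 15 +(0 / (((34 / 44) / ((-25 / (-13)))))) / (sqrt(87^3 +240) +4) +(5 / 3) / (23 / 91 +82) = 18419 / 22455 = 0.82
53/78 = 0.68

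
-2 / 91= -0.02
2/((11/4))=0.73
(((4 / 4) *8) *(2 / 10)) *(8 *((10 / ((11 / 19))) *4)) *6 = 58368 / 11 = 5306.18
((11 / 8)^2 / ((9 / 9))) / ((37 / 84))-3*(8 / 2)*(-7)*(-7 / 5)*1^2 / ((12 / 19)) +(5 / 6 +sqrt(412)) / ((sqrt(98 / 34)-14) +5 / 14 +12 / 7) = -750634552969 / 4124839920-79492*sqrt(103) / 464509-2744*sqrt(1751) / 464509-3430*sqrt(17) / 1393527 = -183.97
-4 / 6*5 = -10 / 3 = -3.33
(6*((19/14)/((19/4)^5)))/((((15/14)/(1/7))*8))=256/4561235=0.00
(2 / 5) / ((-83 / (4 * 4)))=-32 / 415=-0.08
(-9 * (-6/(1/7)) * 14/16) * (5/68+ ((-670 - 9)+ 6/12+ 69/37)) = -2252048967/10064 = -223772.75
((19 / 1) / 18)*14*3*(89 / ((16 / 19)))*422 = 47454533 / 24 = 1977272.21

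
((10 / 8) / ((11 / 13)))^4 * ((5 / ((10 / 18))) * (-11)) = -160655625 / 340736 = -471.50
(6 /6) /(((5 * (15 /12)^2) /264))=33.79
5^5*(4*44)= 550000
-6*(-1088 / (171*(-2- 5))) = -2176 / 399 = -5.45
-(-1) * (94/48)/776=47/18624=0.00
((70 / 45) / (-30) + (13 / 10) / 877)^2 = 142253329 / 56069504100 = 0.00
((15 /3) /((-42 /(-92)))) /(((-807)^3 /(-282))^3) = 191034320 /112906083569944848843053961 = 0.00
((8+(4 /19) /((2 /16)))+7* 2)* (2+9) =4950 /19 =260.53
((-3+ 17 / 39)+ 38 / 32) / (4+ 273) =-0.00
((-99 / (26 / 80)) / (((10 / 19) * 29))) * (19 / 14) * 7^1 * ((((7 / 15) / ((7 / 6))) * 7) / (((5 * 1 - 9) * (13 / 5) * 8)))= 250173 / 39208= 6.38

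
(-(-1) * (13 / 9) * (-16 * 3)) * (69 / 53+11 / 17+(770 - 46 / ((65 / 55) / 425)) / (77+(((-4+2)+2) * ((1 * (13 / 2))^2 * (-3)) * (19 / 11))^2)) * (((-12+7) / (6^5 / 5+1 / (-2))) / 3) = -1478652800 / 98054929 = -15.08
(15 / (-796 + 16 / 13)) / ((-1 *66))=65 / 227304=0.00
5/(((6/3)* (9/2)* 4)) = 5/36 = 0.14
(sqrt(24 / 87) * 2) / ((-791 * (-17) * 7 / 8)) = 32 * sqrt(58) / 2729741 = 0.00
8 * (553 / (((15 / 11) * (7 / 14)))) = 97328 / 15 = 6488.53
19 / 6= 3.17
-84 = -84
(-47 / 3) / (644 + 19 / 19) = -0.02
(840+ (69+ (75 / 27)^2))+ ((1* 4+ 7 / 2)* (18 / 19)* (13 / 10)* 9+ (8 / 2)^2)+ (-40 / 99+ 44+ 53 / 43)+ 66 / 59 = 91205779187 / 85897746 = 1061.79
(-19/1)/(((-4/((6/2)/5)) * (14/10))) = 57/28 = 2.04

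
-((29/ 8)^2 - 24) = 695/ 64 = 10.86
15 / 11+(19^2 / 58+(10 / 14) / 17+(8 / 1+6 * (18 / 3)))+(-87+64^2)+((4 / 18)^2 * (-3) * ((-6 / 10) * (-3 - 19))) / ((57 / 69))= 263435254297 / 64913310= 4058.26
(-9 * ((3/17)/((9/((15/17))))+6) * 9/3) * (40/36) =-52170/289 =-180.52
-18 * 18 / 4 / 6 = -27 / 2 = -13.50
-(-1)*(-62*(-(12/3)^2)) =992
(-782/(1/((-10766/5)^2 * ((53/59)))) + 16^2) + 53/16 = -3256861713.01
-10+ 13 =3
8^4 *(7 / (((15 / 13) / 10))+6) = 819200 / 3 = 273066.67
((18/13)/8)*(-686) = -118.73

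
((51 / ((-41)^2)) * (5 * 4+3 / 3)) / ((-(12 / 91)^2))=-985439 / 26896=-36.64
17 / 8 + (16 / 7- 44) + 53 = 751 / 56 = 13.41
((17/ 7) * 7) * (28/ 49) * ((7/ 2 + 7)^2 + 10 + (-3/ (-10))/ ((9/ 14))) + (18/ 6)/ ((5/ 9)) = 123698/ 105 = 1178.08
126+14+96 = 236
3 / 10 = 0.30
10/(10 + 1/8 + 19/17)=1360/1529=0.89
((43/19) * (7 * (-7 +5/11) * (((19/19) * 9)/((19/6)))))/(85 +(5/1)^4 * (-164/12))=40824/1171445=0.03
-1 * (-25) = 25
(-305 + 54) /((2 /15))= -3765 /2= -1882.50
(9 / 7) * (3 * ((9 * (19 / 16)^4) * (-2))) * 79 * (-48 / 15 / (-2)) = -2501772237 / 143360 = -17450.98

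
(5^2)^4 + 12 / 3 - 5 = 390624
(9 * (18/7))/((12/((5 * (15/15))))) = 135/14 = 9.64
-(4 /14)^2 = -4 /49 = -0.08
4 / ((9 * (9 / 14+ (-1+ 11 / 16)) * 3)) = 448 / 999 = 0.45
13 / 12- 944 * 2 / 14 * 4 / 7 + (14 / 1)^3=1568797 / 588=2668.02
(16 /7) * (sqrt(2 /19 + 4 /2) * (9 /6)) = 48 * sqrt(190) /133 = 4.97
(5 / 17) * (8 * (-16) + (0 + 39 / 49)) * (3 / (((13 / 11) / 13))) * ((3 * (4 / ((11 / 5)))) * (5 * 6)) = -168291000 / 833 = -202030.01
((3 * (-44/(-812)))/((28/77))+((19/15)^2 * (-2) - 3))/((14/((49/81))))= -1052689/4228200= -0.25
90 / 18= 5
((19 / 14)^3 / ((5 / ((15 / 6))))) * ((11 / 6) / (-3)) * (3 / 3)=-75449 / 98784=-0.76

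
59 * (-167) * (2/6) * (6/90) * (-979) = 9646087/45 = 214357.49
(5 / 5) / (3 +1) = 1 / 4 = 0.25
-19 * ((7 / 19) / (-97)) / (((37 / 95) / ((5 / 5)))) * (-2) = -1330 / 3589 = -0.37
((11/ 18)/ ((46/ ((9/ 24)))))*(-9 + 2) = -0.03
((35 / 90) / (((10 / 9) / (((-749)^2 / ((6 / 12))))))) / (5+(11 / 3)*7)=11781021 / 920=12805.46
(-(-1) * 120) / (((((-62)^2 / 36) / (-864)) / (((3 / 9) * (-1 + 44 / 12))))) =-829440 / 961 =-863.10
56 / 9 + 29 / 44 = 2725 / 396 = 6.88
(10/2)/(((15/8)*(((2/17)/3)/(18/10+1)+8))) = 952/2861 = 0.33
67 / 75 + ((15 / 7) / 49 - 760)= -19526894 / 25725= -759.06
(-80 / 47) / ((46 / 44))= -1760 / 1081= -1.63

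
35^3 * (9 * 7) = 2701125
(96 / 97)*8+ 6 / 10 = 4131 / 485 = 8.52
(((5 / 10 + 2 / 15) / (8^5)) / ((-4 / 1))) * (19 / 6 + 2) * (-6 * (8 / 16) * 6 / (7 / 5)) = 589 / 1835008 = 0.00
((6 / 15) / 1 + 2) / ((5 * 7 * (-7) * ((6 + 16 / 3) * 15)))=-6 / 104125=-0.00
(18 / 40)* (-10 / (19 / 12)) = -54 / 19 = -2.84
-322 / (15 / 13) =-4186 / 15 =-279.07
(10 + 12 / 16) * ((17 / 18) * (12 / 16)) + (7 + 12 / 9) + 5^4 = 61531 / 96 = 640.95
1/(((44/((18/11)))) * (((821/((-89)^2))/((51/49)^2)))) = 185422689/477035482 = 0.39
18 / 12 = 3 / 2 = 1.50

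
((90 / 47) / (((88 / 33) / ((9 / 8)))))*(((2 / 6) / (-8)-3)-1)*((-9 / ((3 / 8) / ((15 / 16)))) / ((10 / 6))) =1060695 / 24064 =44.08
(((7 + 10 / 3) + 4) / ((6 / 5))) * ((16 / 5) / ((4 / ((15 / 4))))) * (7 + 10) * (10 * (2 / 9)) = 36550 / 27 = 1353.70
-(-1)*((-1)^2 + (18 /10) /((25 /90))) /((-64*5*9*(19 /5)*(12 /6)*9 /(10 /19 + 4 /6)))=-3179 /70178400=-0.00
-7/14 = -1/2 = -0.50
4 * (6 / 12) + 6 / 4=7 / 2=3.50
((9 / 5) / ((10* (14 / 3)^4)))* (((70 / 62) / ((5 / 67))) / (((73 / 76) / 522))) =242212437 / 77620900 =3.12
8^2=64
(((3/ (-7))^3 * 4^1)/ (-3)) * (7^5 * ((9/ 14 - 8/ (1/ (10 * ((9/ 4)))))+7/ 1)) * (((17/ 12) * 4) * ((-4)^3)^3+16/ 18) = 451642908752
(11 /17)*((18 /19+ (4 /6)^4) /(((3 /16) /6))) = 620224 /26163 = 23.71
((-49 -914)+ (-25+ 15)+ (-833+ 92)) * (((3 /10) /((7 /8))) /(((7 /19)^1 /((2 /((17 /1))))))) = -781584 /4165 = -187.66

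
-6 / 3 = -2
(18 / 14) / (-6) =-0.21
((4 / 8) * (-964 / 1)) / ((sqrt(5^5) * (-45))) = 482 * sqrt(5) / 5625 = 0.19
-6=-6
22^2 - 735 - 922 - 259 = -1432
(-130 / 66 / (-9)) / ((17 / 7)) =455 / 5049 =0.09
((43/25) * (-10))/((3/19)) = -1634/15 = -108.93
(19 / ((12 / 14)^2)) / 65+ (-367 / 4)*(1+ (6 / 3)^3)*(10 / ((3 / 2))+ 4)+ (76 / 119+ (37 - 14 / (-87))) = -70819137419 / 8075340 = -8769.80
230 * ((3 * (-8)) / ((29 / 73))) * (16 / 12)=-537280 / 29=-18526.90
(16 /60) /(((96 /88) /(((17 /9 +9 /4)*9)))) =1639 /180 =9.11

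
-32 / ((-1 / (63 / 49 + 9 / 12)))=456 / 7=65.14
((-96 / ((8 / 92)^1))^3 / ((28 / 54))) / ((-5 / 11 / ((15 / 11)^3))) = 12261532723200 / 847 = 14476425883.35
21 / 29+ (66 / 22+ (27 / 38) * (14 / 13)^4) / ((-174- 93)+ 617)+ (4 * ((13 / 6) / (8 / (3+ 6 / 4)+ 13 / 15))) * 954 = 292826339445399 / 93635810450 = 3127.29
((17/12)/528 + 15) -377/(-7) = 3054071/44352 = 68.86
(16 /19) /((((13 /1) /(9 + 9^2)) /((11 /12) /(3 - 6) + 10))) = 13960 /247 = 56.52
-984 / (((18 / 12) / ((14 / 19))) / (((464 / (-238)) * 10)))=3043840 / 323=9423.65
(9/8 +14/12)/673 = 55/16152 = 0.00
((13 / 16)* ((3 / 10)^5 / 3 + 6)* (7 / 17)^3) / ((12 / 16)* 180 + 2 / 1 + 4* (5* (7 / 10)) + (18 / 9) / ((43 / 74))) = 115057730697 / 52203572800000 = 0.00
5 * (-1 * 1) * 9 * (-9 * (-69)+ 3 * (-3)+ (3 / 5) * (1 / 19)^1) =-523287 / 19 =-27541.42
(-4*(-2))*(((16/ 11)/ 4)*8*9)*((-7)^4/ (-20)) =-1382976/ 55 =-25145.02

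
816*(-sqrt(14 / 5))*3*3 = -7344*sqrt(70) / 5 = -12288.86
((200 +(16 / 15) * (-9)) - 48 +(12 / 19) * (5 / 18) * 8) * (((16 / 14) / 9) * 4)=1311488 / 17955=73.04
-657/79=-8.32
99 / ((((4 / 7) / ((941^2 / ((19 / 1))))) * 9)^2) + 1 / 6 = 8129757004.89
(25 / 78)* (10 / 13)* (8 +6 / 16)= 8375 / 4056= 2.06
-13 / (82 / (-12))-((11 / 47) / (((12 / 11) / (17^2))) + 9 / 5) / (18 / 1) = -3417481 / 2081160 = -1.64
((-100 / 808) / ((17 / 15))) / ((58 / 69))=-25875 / 199172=-0.13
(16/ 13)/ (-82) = -8/ 533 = -0.02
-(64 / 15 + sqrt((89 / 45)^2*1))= -281 / 45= -6.24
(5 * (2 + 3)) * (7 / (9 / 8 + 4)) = 1400 / 41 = 34.15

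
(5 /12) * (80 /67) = 100 /201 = 0.50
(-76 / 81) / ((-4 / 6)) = 38 / 27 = 1.41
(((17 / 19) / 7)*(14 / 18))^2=289 / 29241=0.01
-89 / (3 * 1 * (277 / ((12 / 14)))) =-178 / 1939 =-0.09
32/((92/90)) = 720/23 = 31.30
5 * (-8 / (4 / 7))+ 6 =-64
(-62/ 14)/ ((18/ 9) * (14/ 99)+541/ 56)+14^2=10780340/ 55127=195.55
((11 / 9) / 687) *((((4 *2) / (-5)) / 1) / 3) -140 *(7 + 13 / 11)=-1168587968 / 1020195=-1145.46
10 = 10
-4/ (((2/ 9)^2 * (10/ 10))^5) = -13620251.57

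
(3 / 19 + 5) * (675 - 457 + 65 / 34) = 366373 / 323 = 1134.28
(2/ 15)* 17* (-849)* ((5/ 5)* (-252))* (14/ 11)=33946416/ 55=617207.56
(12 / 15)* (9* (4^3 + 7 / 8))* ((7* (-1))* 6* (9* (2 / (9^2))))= -21798 / 5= -4359.60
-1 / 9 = -0.11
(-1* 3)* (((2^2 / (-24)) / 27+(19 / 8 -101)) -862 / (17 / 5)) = 3879401 / 3672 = 1056.48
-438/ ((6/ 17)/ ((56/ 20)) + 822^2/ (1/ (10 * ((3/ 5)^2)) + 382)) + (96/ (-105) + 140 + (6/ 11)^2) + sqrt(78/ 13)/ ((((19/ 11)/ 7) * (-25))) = 40613085229834/ 291896032505 -77 * sqrt(6)/ 475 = 138.74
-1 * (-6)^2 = -36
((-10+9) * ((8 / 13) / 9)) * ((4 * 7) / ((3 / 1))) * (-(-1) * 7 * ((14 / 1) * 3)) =-21952 / 117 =-187.62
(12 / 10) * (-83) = -498 / 5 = -99.60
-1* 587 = -587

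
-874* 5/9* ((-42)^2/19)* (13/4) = -146510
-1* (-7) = 7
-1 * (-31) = 31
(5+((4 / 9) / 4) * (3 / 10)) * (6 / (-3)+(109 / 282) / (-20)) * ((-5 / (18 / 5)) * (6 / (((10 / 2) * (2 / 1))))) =1719739 / 203040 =8.47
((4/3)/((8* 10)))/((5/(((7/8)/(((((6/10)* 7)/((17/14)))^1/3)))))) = 17/6720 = 0.00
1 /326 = 0.00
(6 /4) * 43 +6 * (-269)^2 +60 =868581 /2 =434290.50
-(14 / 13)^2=-196 / 169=-1.16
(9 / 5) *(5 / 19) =9 / 19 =0.47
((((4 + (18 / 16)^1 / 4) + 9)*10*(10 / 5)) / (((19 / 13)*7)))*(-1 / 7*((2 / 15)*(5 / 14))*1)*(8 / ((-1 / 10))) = 276250 / 19551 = 14.13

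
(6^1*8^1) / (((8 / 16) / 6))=576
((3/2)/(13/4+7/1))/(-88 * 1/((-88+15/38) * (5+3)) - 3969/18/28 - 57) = -0.00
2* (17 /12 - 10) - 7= -24.17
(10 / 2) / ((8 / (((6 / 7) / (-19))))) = -15 / 532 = -0.03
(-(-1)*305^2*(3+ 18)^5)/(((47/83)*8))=31533650128575/376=83866090767.49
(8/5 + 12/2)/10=19/25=0.76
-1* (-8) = 8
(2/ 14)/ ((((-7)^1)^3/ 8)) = -8/ 2401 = -0.00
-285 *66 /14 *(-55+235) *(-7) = 1692900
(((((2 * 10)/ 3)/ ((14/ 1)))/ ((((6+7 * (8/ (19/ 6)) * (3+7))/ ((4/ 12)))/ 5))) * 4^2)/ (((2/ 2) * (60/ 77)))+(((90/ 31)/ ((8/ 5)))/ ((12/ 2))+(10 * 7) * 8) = 6517887185/ 11630952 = 560.39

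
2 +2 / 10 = 11 / 5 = 2.20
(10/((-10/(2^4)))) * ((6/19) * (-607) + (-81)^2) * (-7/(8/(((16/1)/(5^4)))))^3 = 5313130368/4638671875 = 1.15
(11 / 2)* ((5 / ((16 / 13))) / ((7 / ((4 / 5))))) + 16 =1039 / 56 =18.55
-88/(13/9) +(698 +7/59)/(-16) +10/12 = -3818635/36816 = -103.72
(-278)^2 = 77284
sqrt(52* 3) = 2* sqrt(39) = 12.49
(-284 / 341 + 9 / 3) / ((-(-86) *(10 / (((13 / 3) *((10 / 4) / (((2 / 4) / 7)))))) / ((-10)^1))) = -336245 / 87978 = -3.82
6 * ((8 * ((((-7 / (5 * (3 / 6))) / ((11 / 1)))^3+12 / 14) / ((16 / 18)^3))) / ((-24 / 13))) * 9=-41752714653 / 149072000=-280.08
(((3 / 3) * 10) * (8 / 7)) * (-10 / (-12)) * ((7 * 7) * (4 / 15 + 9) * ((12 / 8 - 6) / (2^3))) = -4865 / 2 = -2432.50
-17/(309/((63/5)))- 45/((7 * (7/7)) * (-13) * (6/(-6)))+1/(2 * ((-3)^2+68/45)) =-50547327/44334290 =-1.14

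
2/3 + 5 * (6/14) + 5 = 164/21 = 7.81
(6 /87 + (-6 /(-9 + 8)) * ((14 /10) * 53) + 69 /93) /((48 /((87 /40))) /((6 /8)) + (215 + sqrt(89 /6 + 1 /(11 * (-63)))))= 437693420626 /239807548067- 19379917 * sqrt(3165778) /1199037740335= 1.80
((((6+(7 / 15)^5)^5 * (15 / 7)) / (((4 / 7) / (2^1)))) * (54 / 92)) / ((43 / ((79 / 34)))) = 158001119556543568761357944230007503 / 83861312104243755340576171875000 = 1884.08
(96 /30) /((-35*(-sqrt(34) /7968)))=63744*sqrt(34) /2975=124.94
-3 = -3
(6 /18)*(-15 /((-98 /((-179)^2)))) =160205 /98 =1634.74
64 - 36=28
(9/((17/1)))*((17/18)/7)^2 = 17/1764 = 0.01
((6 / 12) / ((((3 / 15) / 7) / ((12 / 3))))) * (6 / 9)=140 / 3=46.67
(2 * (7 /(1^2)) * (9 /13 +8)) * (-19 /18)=-15029 /117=-128.45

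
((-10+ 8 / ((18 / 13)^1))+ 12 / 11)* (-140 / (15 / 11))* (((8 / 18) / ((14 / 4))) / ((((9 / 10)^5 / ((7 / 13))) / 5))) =34720000000 / 186535791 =186.13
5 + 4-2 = 7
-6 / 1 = -6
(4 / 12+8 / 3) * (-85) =-255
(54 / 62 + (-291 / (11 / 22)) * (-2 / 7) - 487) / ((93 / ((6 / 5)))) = -138812 / 33635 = -4.13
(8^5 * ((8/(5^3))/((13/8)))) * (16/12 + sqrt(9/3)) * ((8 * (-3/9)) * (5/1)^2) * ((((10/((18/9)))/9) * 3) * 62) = -1040187392 * sqrt(3)/117 - 4160749568/351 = -27252768.68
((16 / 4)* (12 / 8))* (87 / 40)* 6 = 783 / 10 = 78.30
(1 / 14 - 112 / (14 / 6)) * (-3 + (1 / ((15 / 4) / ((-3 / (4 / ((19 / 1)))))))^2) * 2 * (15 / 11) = -52338 / 35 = -1495.37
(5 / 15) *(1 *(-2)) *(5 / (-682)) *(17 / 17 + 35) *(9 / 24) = 45 / 682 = 0.07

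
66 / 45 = 22 / 15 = 1.47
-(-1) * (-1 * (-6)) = 6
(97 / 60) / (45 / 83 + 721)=8051 / 3593280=0.00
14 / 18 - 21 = -182 / 9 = -20.22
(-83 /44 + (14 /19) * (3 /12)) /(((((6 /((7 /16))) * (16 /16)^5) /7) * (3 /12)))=-69727 /20064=-3.48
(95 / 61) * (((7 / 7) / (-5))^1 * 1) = -19 / 61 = -0.31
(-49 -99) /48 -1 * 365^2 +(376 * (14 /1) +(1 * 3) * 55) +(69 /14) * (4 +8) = -10730155 /84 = -127739.94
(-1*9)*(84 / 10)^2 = -15876 / 25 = -635.04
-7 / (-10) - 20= -193 / 10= -19.30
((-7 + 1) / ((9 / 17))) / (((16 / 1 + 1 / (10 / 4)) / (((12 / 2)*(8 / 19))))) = -1360 / 779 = -1.75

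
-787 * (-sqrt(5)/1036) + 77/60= 77/60 + 787 * sqrt(5)/1036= 2.98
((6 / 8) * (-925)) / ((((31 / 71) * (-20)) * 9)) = 8.83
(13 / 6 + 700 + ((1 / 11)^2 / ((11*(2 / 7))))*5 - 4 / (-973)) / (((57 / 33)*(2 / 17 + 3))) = 46377993488 / 355671393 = 130.40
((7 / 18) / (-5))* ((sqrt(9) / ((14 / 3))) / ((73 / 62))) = -31 / 730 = -0.04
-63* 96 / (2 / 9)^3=-551124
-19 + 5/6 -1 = -115/6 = -19.17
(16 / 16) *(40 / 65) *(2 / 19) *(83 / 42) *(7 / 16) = 83 / 1482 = 0.06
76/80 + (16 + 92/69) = 1097/60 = 18.28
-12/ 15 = -4/ 5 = -0.80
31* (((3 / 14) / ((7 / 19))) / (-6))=-589 / 196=-3.01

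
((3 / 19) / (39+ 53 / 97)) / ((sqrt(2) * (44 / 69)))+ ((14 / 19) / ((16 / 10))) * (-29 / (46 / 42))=-21315 / 1748+ 20079 * sqrt(2) / 6413792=-12.19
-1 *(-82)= 82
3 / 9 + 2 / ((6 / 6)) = 7 / 3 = 2.33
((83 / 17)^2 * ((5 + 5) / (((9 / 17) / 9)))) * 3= 206670 / 17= 12157.06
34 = 34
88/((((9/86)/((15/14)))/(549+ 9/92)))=494710.99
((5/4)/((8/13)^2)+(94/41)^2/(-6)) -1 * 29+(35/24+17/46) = -734828687/29693184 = -24.75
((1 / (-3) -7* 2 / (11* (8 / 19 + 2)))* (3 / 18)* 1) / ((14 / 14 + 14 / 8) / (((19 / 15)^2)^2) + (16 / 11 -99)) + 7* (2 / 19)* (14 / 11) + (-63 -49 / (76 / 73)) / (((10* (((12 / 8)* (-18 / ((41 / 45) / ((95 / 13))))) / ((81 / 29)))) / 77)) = 31307522573303848309 / 2637484415442538200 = 11.87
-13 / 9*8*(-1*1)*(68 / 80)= 442 / 45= 9.82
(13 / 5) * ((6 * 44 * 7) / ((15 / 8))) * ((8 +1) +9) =1153152 / 25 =46126.08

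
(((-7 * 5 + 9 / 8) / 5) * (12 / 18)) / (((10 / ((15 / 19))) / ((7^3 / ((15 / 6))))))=-92953 / 1900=-48.92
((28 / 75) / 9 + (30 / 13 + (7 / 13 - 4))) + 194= 1692589 / 8775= 192.89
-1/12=-0.08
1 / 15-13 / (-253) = 448 / 3795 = 0.12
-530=-530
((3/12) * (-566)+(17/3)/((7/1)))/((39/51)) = -100453/546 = -183.98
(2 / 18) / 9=1 / 81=0.01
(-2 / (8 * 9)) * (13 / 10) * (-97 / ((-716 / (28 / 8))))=-8827 / 515520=-0.02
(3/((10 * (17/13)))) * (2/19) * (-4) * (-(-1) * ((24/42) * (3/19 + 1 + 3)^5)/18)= -320013865496/83976897585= -3.81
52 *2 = 104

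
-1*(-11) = 11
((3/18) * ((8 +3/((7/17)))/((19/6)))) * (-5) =-4.02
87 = 87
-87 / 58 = -3 / 2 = -1.50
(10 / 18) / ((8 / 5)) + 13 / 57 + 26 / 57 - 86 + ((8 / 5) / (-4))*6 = -597601 / 6840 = -87.37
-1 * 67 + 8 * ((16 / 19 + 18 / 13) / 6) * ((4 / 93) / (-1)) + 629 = 38720306 / 68913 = 561.87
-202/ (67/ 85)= -256.27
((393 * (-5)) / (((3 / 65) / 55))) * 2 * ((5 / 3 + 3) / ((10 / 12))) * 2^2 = -104904800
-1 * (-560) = 560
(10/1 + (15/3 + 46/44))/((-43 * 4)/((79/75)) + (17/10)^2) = -0.10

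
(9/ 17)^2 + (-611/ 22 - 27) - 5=-378253/ 6358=-59.49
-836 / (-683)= 836 / 683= 1.22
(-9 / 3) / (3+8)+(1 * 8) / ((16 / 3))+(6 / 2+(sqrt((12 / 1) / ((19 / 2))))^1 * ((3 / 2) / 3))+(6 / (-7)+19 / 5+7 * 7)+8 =sqrt(114) / 19+49411 / 770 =64.73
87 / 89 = 0.98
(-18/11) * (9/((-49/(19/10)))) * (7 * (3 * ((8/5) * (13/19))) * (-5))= -25272/385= -65.64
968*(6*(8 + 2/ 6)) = 48400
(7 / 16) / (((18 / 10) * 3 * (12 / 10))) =175 / 2592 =0.07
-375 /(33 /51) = -6375 /11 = -579.55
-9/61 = -0.15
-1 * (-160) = 160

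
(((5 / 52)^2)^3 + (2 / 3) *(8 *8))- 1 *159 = -6899942725861 / 59311828992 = -116.33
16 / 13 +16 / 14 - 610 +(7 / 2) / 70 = -1105789 / 1820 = -607.58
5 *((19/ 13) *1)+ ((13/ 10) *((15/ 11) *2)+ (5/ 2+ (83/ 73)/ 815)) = 227235143/ 17015570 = 13.35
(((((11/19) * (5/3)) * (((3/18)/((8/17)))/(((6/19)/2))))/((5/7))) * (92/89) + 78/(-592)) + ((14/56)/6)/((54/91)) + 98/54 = 20850005/4267728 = 4.89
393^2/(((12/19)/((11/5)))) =10759947/20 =537997.35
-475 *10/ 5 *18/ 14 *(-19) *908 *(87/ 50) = 256658004/ 7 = 36665429.14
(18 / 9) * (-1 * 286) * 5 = -2860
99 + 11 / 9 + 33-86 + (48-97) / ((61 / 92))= -14647 / 549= -26.68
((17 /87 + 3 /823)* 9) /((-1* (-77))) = 6108 /262537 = 0.02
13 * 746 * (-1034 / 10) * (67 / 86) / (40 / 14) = -1175751577 / 4300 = -273430.60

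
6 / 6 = 1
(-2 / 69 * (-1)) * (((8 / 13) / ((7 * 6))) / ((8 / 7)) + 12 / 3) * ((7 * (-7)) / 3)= -15337 / 8073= -1.90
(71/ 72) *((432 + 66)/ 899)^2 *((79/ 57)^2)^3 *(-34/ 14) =-5.21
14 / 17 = 0.82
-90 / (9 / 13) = -130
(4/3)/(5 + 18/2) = 2/21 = 0.10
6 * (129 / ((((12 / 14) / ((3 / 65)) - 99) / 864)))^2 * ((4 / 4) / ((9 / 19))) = 7710194386944 / 316969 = 24324758.53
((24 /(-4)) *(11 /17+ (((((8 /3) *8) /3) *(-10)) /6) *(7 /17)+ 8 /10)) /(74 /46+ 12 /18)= 9.05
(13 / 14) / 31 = 13 / 434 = 0.03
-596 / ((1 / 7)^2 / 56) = -1635424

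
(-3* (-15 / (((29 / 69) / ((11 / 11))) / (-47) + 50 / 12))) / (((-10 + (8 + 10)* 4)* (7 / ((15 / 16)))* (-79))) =-729675 / 2465574832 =-0.00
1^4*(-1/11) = -1/11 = -0.09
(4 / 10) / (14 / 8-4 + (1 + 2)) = 8 / 15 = 0.53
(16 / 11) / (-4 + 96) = 4 / 253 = 0.02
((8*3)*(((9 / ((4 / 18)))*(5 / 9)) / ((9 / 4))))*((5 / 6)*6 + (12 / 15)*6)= 2352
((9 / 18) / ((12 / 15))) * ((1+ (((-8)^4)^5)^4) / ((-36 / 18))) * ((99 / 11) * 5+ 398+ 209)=-359995089448595807152596900000000000000000000000000000000000000000000000000.00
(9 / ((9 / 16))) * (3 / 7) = 48 / 7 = 6.86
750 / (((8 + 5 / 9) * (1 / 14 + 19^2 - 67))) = 0.30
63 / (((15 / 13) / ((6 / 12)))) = 273 / 10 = 27.30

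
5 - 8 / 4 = 3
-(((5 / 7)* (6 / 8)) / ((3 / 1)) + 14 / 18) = -241 / 252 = -0.96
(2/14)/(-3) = -1/21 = -0.05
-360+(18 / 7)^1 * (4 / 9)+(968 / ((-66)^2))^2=-203444 / 567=-358.81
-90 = -90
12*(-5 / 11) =-60 / 11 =-5.45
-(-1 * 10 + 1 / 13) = 129 / 13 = 9.92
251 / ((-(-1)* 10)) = 251 / 10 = 25.10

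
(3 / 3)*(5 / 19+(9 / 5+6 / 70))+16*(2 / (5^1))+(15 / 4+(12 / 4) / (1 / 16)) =32079 / 532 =60.30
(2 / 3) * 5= 10 / 3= 3.33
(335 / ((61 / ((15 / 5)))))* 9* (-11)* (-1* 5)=497475 / 61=8155.33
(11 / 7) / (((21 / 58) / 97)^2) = 348170636 / 3087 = 112786.08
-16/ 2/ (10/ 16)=-64/ 5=-12.80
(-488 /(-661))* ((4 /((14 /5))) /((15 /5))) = 4880 /13881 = 0.35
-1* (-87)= 87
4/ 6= 2/ 3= 0.67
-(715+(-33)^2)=-1804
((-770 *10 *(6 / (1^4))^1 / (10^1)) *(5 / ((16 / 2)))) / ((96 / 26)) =-25025 / 32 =-782.03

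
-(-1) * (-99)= -99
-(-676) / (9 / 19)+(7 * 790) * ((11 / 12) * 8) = 377824 / 9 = 41980.44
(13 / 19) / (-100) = -13 / 1900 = -0.01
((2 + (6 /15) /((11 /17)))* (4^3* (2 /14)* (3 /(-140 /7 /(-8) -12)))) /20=-0.38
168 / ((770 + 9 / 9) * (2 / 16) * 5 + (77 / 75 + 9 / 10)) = 100800 / 290281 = 0.35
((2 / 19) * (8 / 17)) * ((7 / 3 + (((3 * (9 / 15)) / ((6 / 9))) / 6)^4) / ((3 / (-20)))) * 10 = -1139683 / 145350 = -7.84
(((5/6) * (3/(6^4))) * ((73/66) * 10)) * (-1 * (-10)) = 0.21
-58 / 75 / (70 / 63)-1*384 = -48087 / 125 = -384.70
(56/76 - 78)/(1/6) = -8808/19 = -463.58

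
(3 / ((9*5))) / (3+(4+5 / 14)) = 14 / 1545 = 0.01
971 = 971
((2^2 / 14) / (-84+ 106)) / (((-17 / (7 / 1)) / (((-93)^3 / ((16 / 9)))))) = 7239213 / 2992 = 2419.52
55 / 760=11 / 152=0.07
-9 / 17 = -0.53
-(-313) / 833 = 313 / 833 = 0.38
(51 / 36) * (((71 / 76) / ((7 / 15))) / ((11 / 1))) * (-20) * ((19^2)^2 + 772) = -3955731275 / 5852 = -675962.28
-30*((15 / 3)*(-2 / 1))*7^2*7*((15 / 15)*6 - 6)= 0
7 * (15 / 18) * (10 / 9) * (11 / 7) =275 / 27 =10.19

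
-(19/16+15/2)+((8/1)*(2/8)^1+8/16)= -6.19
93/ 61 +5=6.52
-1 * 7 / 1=-7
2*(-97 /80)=-97 /40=-2.42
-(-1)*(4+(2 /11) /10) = 221 /55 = 4.02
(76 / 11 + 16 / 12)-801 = -26161 / 33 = -792.76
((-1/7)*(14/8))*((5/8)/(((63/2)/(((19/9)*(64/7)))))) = -380/3969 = -0.10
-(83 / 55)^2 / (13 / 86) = -592454 / 39325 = -15.07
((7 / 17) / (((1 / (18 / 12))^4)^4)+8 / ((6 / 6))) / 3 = 310239943 / 3342336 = 92.82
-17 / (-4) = 17 / 4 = 4.25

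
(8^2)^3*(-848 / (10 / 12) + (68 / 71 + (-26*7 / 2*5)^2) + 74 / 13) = 249234677039104 / 4615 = 54005347137.40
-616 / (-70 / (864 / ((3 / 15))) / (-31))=-1178496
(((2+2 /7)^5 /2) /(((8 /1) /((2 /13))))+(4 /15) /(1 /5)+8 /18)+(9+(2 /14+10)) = 42318382 /1966419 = 21.52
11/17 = 0.65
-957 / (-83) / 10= 1.15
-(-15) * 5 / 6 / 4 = 25 / 8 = 3.12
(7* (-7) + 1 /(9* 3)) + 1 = -1295 /27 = -47.96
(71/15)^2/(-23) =-5041/5175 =-0.97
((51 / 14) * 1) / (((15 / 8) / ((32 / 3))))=2176 / 105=20.72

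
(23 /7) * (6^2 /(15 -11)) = 207 /7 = 29.57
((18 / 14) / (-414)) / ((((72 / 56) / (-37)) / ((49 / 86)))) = 0.05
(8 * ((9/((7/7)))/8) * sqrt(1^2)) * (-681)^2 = 4173849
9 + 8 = 17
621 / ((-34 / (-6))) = 1863 / 17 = 109.59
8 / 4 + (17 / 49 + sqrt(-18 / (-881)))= 3 * sqrt(1762) / 881 + 115 / 49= 2.49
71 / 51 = 1.39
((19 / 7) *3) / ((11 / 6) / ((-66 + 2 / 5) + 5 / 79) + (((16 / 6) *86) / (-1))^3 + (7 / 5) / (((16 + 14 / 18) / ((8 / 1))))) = -20052846810 / 29703029596894087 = -0.00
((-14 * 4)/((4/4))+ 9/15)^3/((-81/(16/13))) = 340062928/131625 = 2583.57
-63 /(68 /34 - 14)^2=-7 /16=-0.44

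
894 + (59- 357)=596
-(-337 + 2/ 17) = 5727/ 17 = 336.88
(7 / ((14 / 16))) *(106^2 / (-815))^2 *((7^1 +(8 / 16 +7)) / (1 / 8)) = 117157861888 / 664225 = 176382.79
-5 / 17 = -0.29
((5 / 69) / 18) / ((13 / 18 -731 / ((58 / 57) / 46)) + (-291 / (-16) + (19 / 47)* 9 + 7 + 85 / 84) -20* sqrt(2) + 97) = -690418941793000 / 5645551845959476918197 + 139823126016* sqrt(2) / 1881850615319825639399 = -0.00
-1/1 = -1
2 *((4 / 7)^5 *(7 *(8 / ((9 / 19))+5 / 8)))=322816 / 21609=14.94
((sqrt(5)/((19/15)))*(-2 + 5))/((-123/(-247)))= 195*sqrt(5)/41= 10.63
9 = 9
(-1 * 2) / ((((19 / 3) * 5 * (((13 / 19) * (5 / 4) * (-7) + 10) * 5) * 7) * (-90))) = 4 / 800625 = 0.00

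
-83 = -83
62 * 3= 186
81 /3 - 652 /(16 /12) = -462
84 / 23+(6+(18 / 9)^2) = 314 / 23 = 13.65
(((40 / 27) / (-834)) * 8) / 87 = -160 / 979533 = -0.00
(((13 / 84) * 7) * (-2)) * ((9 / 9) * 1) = -13 / 6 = -2.17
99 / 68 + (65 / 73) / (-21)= 147347 / 104244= 1.41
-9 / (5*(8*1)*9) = -1 / 40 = -0.02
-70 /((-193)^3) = 70 /7189057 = 0.00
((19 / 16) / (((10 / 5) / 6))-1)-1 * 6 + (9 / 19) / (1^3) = -2.96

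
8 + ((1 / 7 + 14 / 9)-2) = 7.70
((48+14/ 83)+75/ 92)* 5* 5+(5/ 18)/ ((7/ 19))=1225.35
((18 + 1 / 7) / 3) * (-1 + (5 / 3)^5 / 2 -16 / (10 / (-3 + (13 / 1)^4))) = -14099579243 / 51030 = -276299.81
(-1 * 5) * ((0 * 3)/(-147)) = 0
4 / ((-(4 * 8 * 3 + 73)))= -4 / 169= -0.02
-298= -298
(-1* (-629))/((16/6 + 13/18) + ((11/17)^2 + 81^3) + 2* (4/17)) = 3272058/2764578337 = 0.00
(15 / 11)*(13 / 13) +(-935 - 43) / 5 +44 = -8263 / 55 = -150.24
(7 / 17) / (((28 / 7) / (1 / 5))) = 0.02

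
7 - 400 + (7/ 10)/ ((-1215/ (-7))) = -4774901/ 12150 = -393.00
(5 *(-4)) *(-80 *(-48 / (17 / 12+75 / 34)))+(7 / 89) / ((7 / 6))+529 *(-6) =-1603133520 / 65771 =-24374.47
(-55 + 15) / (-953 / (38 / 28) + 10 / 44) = 16720 / 293429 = 0.06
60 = 60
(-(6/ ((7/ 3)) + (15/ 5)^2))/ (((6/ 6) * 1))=-81/ 7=-11.57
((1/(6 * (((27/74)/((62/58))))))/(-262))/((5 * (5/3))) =-1147/5128650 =-0.00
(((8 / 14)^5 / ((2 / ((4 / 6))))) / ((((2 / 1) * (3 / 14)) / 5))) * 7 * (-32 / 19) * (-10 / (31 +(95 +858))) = 204800 / 7214319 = 0.03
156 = 156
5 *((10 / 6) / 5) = 5 / 3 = 1.67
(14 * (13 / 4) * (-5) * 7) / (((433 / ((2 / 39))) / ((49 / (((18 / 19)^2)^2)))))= -1564503605 / 136363824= -11.47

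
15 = 15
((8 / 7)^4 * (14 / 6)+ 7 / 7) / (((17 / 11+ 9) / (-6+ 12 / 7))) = -281875 / 139258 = -2.02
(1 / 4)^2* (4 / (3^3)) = 1 / 108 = 0.01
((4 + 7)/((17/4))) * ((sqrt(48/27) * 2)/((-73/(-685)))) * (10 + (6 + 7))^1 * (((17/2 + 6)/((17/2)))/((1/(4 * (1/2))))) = 321654080/63291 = 5082.15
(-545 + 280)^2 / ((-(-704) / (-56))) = -5586.08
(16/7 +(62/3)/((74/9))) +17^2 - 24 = 69878/259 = 269.80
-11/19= -0.58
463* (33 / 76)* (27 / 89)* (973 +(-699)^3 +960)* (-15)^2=-15850402196678775 / 3382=-4686694913269.89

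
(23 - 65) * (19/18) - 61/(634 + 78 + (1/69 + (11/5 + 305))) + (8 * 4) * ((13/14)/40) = -1611615658/36921045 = -43.65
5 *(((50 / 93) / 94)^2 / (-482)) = -0.00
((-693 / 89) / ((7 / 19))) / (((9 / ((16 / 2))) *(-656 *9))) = 0.00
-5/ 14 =-0.36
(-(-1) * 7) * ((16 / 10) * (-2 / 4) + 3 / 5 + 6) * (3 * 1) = 609 / 5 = 121.80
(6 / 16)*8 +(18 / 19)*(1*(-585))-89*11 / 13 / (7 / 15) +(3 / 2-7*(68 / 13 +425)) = -12873095 / 3458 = -3722.70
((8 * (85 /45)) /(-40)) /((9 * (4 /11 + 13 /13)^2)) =-2057 /91125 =-0.02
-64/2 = -32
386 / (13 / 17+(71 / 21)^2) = 1446921 / 45715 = 31.65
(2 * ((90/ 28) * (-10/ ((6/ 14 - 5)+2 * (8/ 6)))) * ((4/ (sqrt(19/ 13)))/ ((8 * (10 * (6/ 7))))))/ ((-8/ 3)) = -189 * sqrt(247)/ 4864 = -0.61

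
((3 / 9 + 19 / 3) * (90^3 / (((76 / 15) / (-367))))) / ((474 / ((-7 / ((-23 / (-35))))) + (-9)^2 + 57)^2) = -5576134921875 / 138482678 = -40265.94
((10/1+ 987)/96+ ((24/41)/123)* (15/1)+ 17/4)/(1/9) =7119975/53792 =132.36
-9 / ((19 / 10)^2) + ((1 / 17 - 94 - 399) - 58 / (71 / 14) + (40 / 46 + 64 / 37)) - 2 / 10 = -504.47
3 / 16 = 0.19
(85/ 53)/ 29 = 85/ 1537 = 0.06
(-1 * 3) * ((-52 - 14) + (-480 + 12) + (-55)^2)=-7473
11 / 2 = 5.50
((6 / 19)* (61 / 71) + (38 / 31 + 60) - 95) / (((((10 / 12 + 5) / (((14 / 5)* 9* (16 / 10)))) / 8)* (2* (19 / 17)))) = -82314900864 / 99320125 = -828.78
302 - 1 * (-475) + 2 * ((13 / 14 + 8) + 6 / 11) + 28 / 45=2760116 / 3465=796.57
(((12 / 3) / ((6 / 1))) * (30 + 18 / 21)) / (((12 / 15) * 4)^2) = 225 / 112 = 2.01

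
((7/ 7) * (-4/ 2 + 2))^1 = 0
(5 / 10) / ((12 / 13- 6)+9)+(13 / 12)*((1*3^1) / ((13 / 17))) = 893 / 204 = 4.38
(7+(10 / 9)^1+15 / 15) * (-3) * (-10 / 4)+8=76.33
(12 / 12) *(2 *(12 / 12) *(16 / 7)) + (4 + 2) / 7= 38 / 7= 5.43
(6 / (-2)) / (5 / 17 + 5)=-17 / 30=-0.57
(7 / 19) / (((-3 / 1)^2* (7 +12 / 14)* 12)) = 49 / 112860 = 0.00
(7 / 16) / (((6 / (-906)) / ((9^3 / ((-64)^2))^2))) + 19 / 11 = -1078790843 / 2952790016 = -0.37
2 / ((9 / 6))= 4 / 3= 1.33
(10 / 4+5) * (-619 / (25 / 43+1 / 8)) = -532340 / 81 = -6572.10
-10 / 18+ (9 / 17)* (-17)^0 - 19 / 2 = -2915 / 306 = -9.53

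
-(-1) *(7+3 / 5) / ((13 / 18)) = 684 / 65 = 10.52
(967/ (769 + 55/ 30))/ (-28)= -0.04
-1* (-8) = 8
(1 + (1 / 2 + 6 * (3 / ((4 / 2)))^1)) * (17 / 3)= 119 / 2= 59.50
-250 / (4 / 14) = -875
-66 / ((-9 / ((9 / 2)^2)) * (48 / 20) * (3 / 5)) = 825 / 8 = 103.12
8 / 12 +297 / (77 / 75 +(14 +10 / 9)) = 207737 / 10893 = 19.07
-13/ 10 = -1.30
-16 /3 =-5.33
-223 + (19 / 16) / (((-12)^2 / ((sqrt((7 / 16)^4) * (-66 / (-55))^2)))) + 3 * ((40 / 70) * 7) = -86424669 / 409600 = -211.00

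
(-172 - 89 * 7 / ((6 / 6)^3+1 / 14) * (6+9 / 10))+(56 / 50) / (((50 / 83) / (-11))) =-2627857 / 625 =-4204.57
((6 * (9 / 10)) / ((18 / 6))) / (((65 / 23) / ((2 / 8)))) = 207 / 1300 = 0.16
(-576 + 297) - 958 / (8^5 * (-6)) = -27426337 / 98304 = -279.00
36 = 36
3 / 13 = 0.23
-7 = -7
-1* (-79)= 79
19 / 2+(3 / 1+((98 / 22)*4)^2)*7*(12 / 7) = 932995 / 242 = 3855.35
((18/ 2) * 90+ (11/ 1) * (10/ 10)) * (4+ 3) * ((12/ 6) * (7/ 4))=40229/ 2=20114.50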